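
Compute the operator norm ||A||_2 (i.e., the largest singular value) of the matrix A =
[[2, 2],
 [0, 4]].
||A||_2 = sqrt((24 + sqrt(320))/2) ≈ 4.5765 (= sqrt(largest eigenvalue of A^T A))

||A||_2 = sigma_max(A) = sqrt(lambda_max(A^T A)). Form the symmetric matrix M = A^T A =
[[4, 4],
 [4, 20]].
Its characteristic polynomial (trace, determinant of M give the coefficients) is
  p(λ) = det(λ I - M) = λ^2 - 24λ + 64.
For λ^2 - 24λ + 64 the discriminant is 320. It is nonnegative but not a perfect square, so the roots are real and irrational: λ = (24 ± sqrt(320))/2 ≈ 20.9443, 3.0557.
So the eigenvalues of A^T A are ≈ 3.0557, 20.9443 (all ≥ 0, as they must be for A^T A). The largest is λ_max = (24 + sqrt(320))/2 ≈ 20.9443, hence ||A||_2 = sqrt(λ_max) = sqrt((24 + sqrt(320))/2) ≈ 4.5765.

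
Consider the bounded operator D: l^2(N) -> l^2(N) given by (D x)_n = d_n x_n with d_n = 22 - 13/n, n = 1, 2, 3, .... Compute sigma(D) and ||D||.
sigma(D) = {22 - 13/n : n ≥ 1} ∪ {22}; ||D|| = 22

A bounded diagonal operator on l^2 with diagonal entries d_n has spectrum equal to the closure of {d_n : n ≥ 1}: every d_n is an eigenvalue (with eigenvector e_n), so {d_n} ⊂ sigma(D); the spectrum is closed, so its closure is too; and for lambda not in the closure, (D - lambda I) has bounded inverse (the diagonal entries 1/(d_n - lambda) are bounded). For our sequence d_n = 22 - 13/n, n = 1, 2, 3, ...:
  - {d_n} = {22 - 13/n : n ≥ 1}; the only limit point is 22
  - closure = {22 - 13/n : n ≥ 1} ∪ {22}
For the norm: a diagonal operator has ||D|| = sup_n |d_n|. Here d_n = 22 - 13/n increases monotonically from d_1 = 9 toward 22, with all terms in [9, 22); so sup_n |d_n| = 22 (the supremum is the limit, not attained). So ||D|| = 22.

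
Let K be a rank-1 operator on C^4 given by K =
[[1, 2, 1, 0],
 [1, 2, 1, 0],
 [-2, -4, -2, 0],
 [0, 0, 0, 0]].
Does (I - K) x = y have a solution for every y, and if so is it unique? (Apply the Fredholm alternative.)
(I - K) is singular (det(I - K) = 0, i.e. 1 ∈ sigma(K)). (I - K) x = y is solvable iff y ⊥ ker((I - K)^*) = span{(1, 2, 1, 0)}, i.e. iff y_1 + 2y_2 + y_3 = 0. When solvable, the solutions are x = y + c·(1, 1, -2, 0), c arbitrary (ker(I - K) = span{(1, 1, -2, 0)}, dimension 1).

K has rank 1, so it is an outer product K = u v^T: every row of K is a multiple of one row vector. Reading off the entries, u = (1, 1, -2, 0) and v = (1, 2, 1, 0) (row i of K equals u_i·v^T). A rank-one matrix u v^T satisfies K u = u (v·u) and kills the (3)-dimensional subspace v^⊥, so its characteristic polynomial is lambda^3 (lambda - v·u) with v·u = tr K = 1. Hence the eigenvalues of I - K are 1 (multiplicity 3) and 1 - (1) = 0, so det(I - K) = 0. (Direct check: I - K =
[[0, -2, -1, 0],
 [-1, -1, -1, 0],
 [2, 4, 3, 0],
 [0, 0, 0, 1]]
has determinant 0.) So 1 is an eigenvalue of K and (I - K) is not invertible. The finite-dimensional Fredholm alternative says: either (I - K) is invertible, or ker(I - K) ≠ {0} and then range(I - K) = ker((I - K)^*)^⊥, with dim ker(I - K) = dim ker((I - K)^*). We are in the second case, so we need both kernels. Kernel of I - K: (I - K) u = u - u (v·u) = u - u = 0, so ker(I - K) = span{u} = span{(1, 1, -2, 0)} (it is exactly 1-dimensional because rank(I - K) = 3). Kernel of the adjoint: K is real, so (I - K)^* = I - K^T = I - v u^T, and (I - v u^T) v = v - v (u·v) = 0; hence ker((I - K)^*) = span{v} = span{(1, 2, 1, 0)}. Therefore (I - K) x = y is solvable iff <y, v> = 0, i.e. iff y_1 + 2y_2 + y_3 = 0. When this holds, K y = u (v·y) = 0, so (I - K) y = y and x = y is a particular solution; the full solution set is the line x = y + c·u = y + c·(1, 1, -2, 0), c ∈ C.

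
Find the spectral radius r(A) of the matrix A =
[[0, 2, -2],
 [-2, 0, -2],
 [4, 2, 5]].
r(A) = sqrt(12) ≈ 3.4641

The eigenvalues of A are the roots of its characteristic polynomial. With M = A (coefficients from the trace, the sum of principal 2x2 minors, and det A):
  p(λ) = det(λ I - M) = λ^3 - 5λ^2 + 16λ - 12.
By the rational root theorem any rational root is an integer divisor of 12. Testing λ = 1: p(1) = 1 - 5 + 16 - 12 = 0, so λ = 1 is a root. Dividing out (λ - 1) leaves p(λ) = (λ - 1)(λ^2 - 4λ + 12). For λ^2 - 4λ + 12 the discriminant is -32. It is negative, so the roots are the complex-conjugate pair λ = 2 ± (sqrt(32)/2) i ≈ 2 ± 2.8284i. For a conjugate pair the product of the roots equals the constant term, so |λ|^2 = 12 and |λ| = sqrt(12) ≈ 3.4641.
Thus the eigenvalues (to 4 decimals) are 2 ± 2.8284i (modulus 3.4641); 1 (modulus 1). The spectral radius is the largest modulus: r(A) = sqrt(12) ≈ 3.4641. (Cross-check: r(A) ≤ ||A||_2 ≈ 7.3083; equality holds whenever A is normal, though it can also hold for some non-normal A.)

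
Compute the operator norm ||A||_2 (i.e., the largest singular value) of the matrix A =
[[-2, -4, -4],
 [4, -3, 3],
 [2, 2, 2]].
||A||_2 ≈ 7.3131 (= sqrt(largest eigenvalue of A^T A))

||A||_2 = sigma_max(A) = sqrt(lambda_max(A^T A)). Form the symmetric matrix M = A^T A =
[[24, 0, 24],
 [0, 29, 11],
 [24, 11, 29]].
Its characteristic polynomial (trace, sum of principal 2x2 minors, determinant of M give the coefficients) is
  p(λ) = det(λ I - M) = λ^3 - 82λ^2 + 1536λ - 576.
No integer candidate from the rational root theorem (±divisors of 576) is a root, so the roots are irrational. The cubic discriminant is Δ = 1394952192 > 0, so there are three distinct real roots. p(0) = -576 and p(1) = 879 have opposite signs, so a root lies in (0, 1); Newton's method refines it to λ ≈ 0.3828. p(28) = 96 and p(29) = -605 have opposite signs, so a root lies in (28, 29); Newton's method refines it to λ ≈ 28.1364. p(53) = -629 and p(54) = 720 have opposite signs, so a root lies in (53, 54); Newton's method refines it to λ ≈ 53.4808. Check (Vieta): the three roots sum to 82, matching tr M = 82.
So the eigenvalues of A^T A are ≈ 0.3828, 28.1364, 53.4808 (all ≥ 0, as they must be for A^T A). The largest is λ_max ≈ 53.4808, hence ||A||_2 = sqrt(λ_max) ≈ 7.3131.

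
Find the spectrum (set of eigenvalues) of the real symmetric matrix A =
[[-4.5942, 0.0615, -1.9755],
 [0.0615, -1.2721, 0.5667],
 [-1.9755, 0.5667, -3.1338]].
sigma(A) ≈ {-6, -2, -1}

A is real symmetric, so its spectrum consists of real eigenvalues. Expanding the characteristic polynomial of the displayed matrix gives
  det(λ I - A) = p(λ) = λ^3 + (9)λ^2 + (20)λ + (12).
Solving p(λ) = 0 yields eigenvalues ≈ -6, -2, -1. (A is shown rounded to 4 decimals, so these recover the underlying integer eigenvalues to within that precision.)
Verification: the trace of A = -9 equals the sum of eigenvalues -9, and det(A) ≈ -12.0007 matches the eigenvalue product -12.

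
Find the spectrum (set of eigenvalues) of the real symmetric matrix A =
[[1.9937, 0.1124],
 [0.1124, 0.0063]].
sigma(A) ≈ {0, 2}

A is real symmetric, so its spectrum consists of real eigenvalues. Expanding the characteristic polynomial of the displayed matrix gives
  det(λ I - A) = p(λ) = λ^2 + (-2)λ + (0).
Solving p(λ) = 0 yields eigenvalues ≈ 0, 2. (A is shown rounded to 4 decimals, so these recover the underlying integer eigenvalues to within that precision.)
Verification: the trace of A = 2 equals the sum of eigenvalues 2, and det(A) ≈ -0.0001 matches the eigenvalue product 0.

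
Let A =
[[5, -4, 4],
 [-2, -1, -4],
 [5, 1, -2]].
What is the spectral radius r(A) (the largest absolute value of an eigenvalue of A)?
r(A) ≈ 8.3802

The eigenvalues of A are the roots of its characteristic polynomial. With M = A (coefficients from the trace, the sum of principal 2x2 minors, and det A):
  p(λ) = det(λ I - M) = λ^3 - 2λ^2 - 37λ - 138.
No integer candidate from the rational root theorem (±divisors of 138) is a root, so the roots are irrational. The cubic discriminant is Δ = -494332 < 0, so there is one real root and a complex-conjugate pair. p(8) = -50 and p(9) = 96 have opposite signs, so a root lies in (8, 9); Newton's method refines it to λ ≈ 8.3802. Dividing out (λ - (8.3802)) leaves approximately λ^2 + 6.3802λ + 16.4674. For λ^2 + 6.3802λ + 16.4674 the discriminant is -25.1626. It is negative, so the remaining roots are the complex-conjugate pair λ ≈ -3.1901 ± 2.5081i. Their product equals the constant term, so |λ|^2 ≈ 16.4674 and |λ| ≈ 4.058.
Thus the eigenvalues (to 4 decimals) are 8.3802 (modulus 8.3802); -3.1901 ± 2.5081i (modulus 4.058). The spectral radius is the largest modulus: r(A) ≈ 8.3802. (Cross-check: r(A) ≤ ||A||_2 ≈ 8.4574; equality holds whenever A is normal, though it can also hold for some non-normal A.)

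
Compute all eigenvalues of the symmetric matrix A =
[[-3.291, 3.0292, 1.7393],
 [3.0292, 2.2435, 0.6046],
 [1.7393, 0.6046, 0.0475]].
sigma(A) ≈ {-5, 0, 4}

A is real symmetric, so its spectrum consists of real eigenvalues. Expanding the characteristic polynomial of the displayed matrix gives
  det(λ I - A) = p(λ) = λ^3 + (1)λ^2 + (-20)λ + (0).
Solving p(λ) = 0 yields eigenvalues ≈ -5, 0, 4. (A is shown rounded to 4 decimals, so these recover the underlying integer eigenvalues to within that precision.)
Verification: the trace of A = -1 equals the sum of eigenvalues -1, and det(A) ≈ 0.0004 matches the eigenvalue product 0.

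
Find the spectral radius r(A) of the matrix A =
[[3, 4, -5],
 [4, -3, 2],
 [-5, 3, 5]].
r(A) ≈ 9.1204

The eigenvalues of A are the roots of its characteristic polynomial. With M = A (coefficients from the trace, the sum of principal 2x2 minors, and det A):
  p(λ) = det(λ I - M) = λ^3 - 5λ^2 - 56λ + 168.
No integer candidate from the rational root theorem (±divisors of 168) is a root, so the roots are irrational. The cubic discriminant is Δ = 949536 > 0, so there are three distinct real roots. p(-7) = -28 and p(-6) = 108 have opposite signs, so a root lies in (-7, -6); Newton's method refines it to λ ≈ -6.8209. p(2) = 44 and p(3) = -18 have opposite signs, so a root lies in (2, 3); Newton's method refines it to λ ≈ 2.7005. p(9) = -12 and p(10) = 108 have opposite signs, so a root lies in (9, 10); Newton's method refines it to λ ≈ 9.1204. Check (Vieta): the three roots sum to 5, matching tr M = 5.
Thus the eigenvalues (to 4 decimals) are -6.8209 (modulus 6.8209); 2.7005 (modulus 2.7005); 9.1204 (modulus 9.1204). The spectral radius is the largest modulus: r(A) ≈ 9.1204. (Cross-check: r(A) ≤ ||A||_2 ≈ 9.1747; equality holds whenever A is normal, though it can also hold for some non-normal A.)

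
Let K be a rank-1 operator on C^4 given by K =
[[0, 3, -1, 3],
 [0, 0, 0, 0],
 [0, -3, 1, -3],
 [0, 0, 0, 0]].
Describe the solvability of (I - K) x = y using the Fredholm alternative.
(I - K) is singular (det(I - K) = 0, i.e. 1 ∈ sigma(K)). (I - K) x = y is solvable iff y ⊥ ker((I - K)^*) = span{(0, 3, -1, 3)}, i.e. iff 3y_2 - y_3 + 3y_4 = 0. When solvable, the solutions are x = y + c·(1, 0, -1, 0), c arbitrary (ker(I - K) = span{(1, 0, -1, 0)}, dimension 1).

K has rank 1, so it is an outer product K = u v^T: every row of K is a multiple of one row vector. Reading off the entries, u = (1, 0, -1, 0) and v = (0, 3, -1, 3) (row i of K equals u_i·v^T). A rank-one matrix u v^T satisfies K u = u (v·u) and kills the (3)-dimensional subspace v^⊥, so its characteristic polynomial is lambda^3 (lambda - v·u) with v·u = tr K = 1. Hence the eigenvalues of I - K are 1 (multiplicity 3) and 1 - (1) = 0, so det(I - K) = 0. (Direct check: I - K =
[[1, -3, 1, -3],
 [0, 1, 0, 0],
 [0, 3, 0, 3],
 [0, 0, 0, 1]]
has determinant 0.) So 1 is an eigenvalue of K and (I - K) is not invertible. The finite-dimensional Fredholm alternative says: either (I - K) is invertible, or ker(I - K) ≠ {0} and then range(I - K) = ker((I - K)^*)^⊥, with dim ker(I - K) = dim ker((I - K)^*). We are in the second case, so we need both kernels. Kernel of I - K: (I - K) u = u - u (v·u) = u - u = 0, so ker(I - K) = span{u} = span{(1, 0, -1, 0)} (it is exactly 1-dimensional because rank(I - K) = 3). Kernel of the adjoint: K is real, so (I - K)^* = I - K^T = I - v u^T, and (I - v u^T) v = v - v (u·v) = 0; hence ker((I - K)^*) = span{v} = span{(0, 3, -1, 3)}. Therefore (I - K) x = y is solvable iff <y, v> = 0, i.e. iff 3y_2 - y_3 + 3y_4 = 0. When this holds, K y = u (v·y) = 0, so (I - K) y = y and x = y is a particular solution; the full solution set is the line x = y + c·u = y + c·(1, 0, -1, 0), c ∈ C.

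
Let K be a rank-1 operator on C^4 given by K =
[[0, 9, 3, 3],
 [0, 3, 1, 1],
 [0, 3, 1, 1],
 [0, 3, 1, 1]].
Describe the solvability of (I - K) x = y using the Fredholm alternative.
(I - K) is invertible (det(I - K) = -4 ≠ 0), so for every y in C^4 the equation (I - K) x = y has a unique solution.

K has rank 1, so it is an outer product K = u v^T: every row of K is a multiple of one row vector. Reading off the entries, u = (-3, -1, -1, -1) and v = (0, -3, -1, -1) (row i of K equals u_i·v^T). A rank-one matrix u v^T satisfies K u = u (v·u) and kills the (3)-dimensional subspace v^⊥, so its characteristic polynomial is lambda^3 (lambda - v·u) with v·u = tr K = 5. Hence the eigenvalues of I - K are 1 (multiplicity 3) and 1 - (5) = -4, so det(I - K) = -4. (Direct check: I - K =
[[1, -9, -3, -3],
 [0, -2, -1, -1],
 [0, -3, 0, -1],
 [0, -3, -1, 0]]
has determinant -4.) The finite-dimensional Fredholm alternative says: either (I - K) is invertible, or ker(I - K) ≠ {0} and then range(I - K) = ker((I - K)^*)^⊥, with dim ker(I - K) = dim ker((I - K)^*). Since det(I - K) ≠ 0, 1 is not an eigenvalue of K and ker(I - K) = {0}, so we are in the first case: for every y there is a unique x = (I - K)^(-1) y. Explicitly, by the Sherman–Morrison formula, (I - u v^T)^(-1) = I + u v^T/(1 - v·u), i.e. (I - K)^(-1) = I + K/(-4).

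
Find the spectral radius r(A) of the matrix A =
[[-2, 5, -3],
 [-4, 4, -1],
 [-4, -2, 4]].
r(A) = (6 + sqrt(12))/2 ≈ 4.7321

The eigenvalues of A are the roots of its characteristic polynomial. With M = A (coefficients from the trace, the sum of principal 2x2 minors, and det A):
  p(λ) = det(λ I - M) = λ^3 - 6λ^2 + 6λ.
The constant term is 0, so λ = 0 is a root. Dividing out λ leaves p(λ) = λ(λ^2 - 6λ + 6). For λ^2 - 6λ + 6 the discriminant is 12. It is nonnegative but not a perfect square, so the roots are real and irrational: λ = (6 ± sqrt(12))/2 ≈ 4.7321, 1.2679.
Thus the eigenvalues (to 4 decimals) are 4.7321 (modulus 4.7321); 1.2679 (modulus 1.2679); 0 (modulus 0). The spectral radius is the largest modulus: r(A) = (6 + sqrt(12))/2 ≈ 4.7321. (Cross-check: r(A) ≤ ||A||_2 ≈ 8.277; equality holds whenever A is normal, though it can also hold for some non-normal A.)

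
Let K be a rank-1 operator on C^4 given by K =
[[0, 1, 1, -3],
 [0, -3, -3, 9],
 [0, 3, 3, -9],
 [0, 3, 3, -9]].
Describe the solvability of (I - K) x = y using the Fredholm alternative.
(I - K) is invertible (det(I - K) = 10 ≠ 0), so for every y in C^4 the equation (I - K) x = y has a unique solution.

K has rank 1, so it is an outer product K = u v^T: every row of K is a multiple of one row vector. Reading off the entries, u = (1, -3, 3, 3) and v = (0, 1, 1, -3) (row i of K equals u_i·v^T). A rank-one matrix u v^T satisfies K u = u (v·u) and kills the (3)-dimensional subspace v^⊥, so its characteristic polynomial is lambda^3 (lambda - v·u) with v·u = tr K = -9. Hence the eigenvalues of I - K are 1 (multiplicity 3) and 1 - (-9) = 10, so det(I - K) = 10. (Direct check: I - K =
[[1, -1, -1, 3],
 [0, 4, 3, -9],
 [0, -3, -2, 9],
 [0, -3, -3, 10]]
has determinant 10.) The finite-dimensional Fredholm alternative says: either (I - K) is invertible, or ker(I - K) ≠ {0} and then range(I - K) = ker((I - K)^*)^⊥, with dim ker(I - K) = dim ker((I - K)^*). Since det(I - K) ≠ 0, 1 is not an eigenvalue of K and ker(I - K) = {0}, so we are in the first case: for every y there is a unique x = (I - K)^(-1) y. Explicitly, by the Sherman–Morrison formula, (I - u v^T)^(-1) = I + u v^T/(1 - v·u), i.e. (I - K)^(-1) = I + K/(10).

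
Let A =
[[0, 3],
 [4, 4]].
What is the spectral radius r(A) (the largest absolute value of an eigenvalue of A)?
r(A) = 6

The eigenvalues of A are the roots of its characteristic polynomial. With M = A (coefficients from the trace and determinant):
  p(λ) = det(λ I - M) = λ^2 - 4λ - 12.
For λ^2 - 4λ - 12 the discriminant is 64. It is a perfect square (8^2), so the roots are rational: λ = (4 ± 8)/2 = 6, -2.
Thus the eigenvalues (to 4 decimals) are 6 (modulus 6); -2 (modulus 2). The spectral radius is the largest modulus: r(A) = 6. (Cross-check: r(A) ≤ ||A||_2 ≈ 6.0927; equality holds whenever A is normal, though it can also hold for some non-normal A.)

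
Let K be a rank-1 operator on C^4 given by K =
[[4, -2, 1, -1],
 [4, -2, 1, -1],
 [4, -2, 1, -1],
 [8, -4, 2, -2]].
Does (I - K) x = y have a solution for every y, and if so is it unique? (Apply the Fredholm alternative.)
(I - K) is singular (det(I - K) = 0, i.e. 1 ∈ sigma(K)). (I - K) x = y is solvable iff y ⊥ ker((I - K)^*) = span{(4, -2, 1, -1)}, i.e. iff 4y_1 - 2y_2 + y_3 - y_4 = 0. When solvable, the solutions are x = y + c·(1, 1, 1, 2), c arbitrary (ker(I - K) = span{(1, 1, 1, 2)}, dimension 1).

K has rank 1, so it is an outer product K = u v^T: every row of K is a multiple of one row vector. Reading off the entries, u = (1, 1, 1, 2) and v = (4, -2, 1, -1) (row i of K equals u_i·v^T). A rank-one matrix u v^T satisfies K u = u (v·u) and kills the (3)-dimensional subspace v^⊥, so its characteristic polynomial is lambda^3 (lambda - v·u) with v·u = tr K = 1. Hence the eigenvalues of I - K are 1 (multiplicity 3) and 1 - (1) = 0, so det(I - K) = 0. (Direct check: I - K =
[[-3, 2, -1, 1],
 [-4, 3, -1, 1],
 [-4, 2, 0, 1],
 [-8, 4, -2, 3]]
has determinant 0.) So 1 is an eigenvalue of K and (I - K) is not invertible. The finite-dimensional Fredholm alternative says: either (I - K) is invertible, or ker(I - K) ≠ {0} and then range(I - K) = ker((I - K)^*)^⊥, with dim ker(I - K) = dim ker((I - K)^*). We are in the second case, so we need both kernels. Kernel of I - K: (I - K) u = u - u (v·u) = u - u = 0, so ker(I - K) = span{u} = span{(1, 1, 1, 2)} (it is exactly 1-dimensional because rank(I - K) = 3). Kernel of the adjoint: K is real, so (I - K)^* = I - K^T = I - v u^T, and (I - v u^T) v = v - v (u·v) = 0; hence ker((I - K)^*) = span{v} = span{(4, -2, 1, -1)}. Therefore (I - K) x = y is solvable iff <y, v> = 0, i.e. iff 4y_1 - 2y_2 + y_3 - y_4 = 0. When this holds, K y = u (v·y) = 0, so (I - K) y = y and x = y is a particular solution; the full solution set is the line x = y + c·u = y + c·(1, 1, 1, 2), c ∈ C.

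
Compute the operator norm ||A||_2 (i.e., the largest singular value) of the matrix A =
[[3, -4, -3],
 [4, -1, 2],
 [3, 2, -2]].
||A||_2 ≈ 6.5281 (= sqrt(largest eigenvalue of A^T A))

||A||_2 = sigma_max(A) = sqrt(lambda_max(A^T A)). Form the symmetric matrix M = A^T A =
[[34, -10, -7],
 [-10, 21, 6],
 [-7, 6, 17]].
Its characteristic polynomial (trace, sum of principal 2x2 minors, determinant of M give the coefficients) is
  p(λ) = det(λ I - M) = λ^3 - 72λ^2 + 1464λ - 9025.
No integer candidate from the rational root theorem (±divisors of 9025) is a root, so the roots are irrational. The cubic discriminant is Δ = 9815013 > 0, so there are three distinct real roots. p(12) = -97 and p(13) = 36 have opposite signs, so a root lies in (12, 13); Newton's method refines it to λ ≈ 12.6725. p(16) = 63 and p(17) = -32 have opposite signs, so a root lies in (16, 17); Newton's method refines it to λ ≈ 16.7113. p(42) = -457 and p(43) = 306 have opposite signs, so a root lies in (42, 43); Newton's method refines it to λ ≈ 42.6162. Check (Vieta): the three roots sum to 72, matching tr M = 72.
So the eigenvalues of A^T A are ≈ 12.6725, 16.7113, 42.6162 (all ≥ 0, as they must be for A^T A). The largest is λ_max ≈ 42.6162, hence ||A||_2 = sqrt(λ_max) ≈ 6.5281.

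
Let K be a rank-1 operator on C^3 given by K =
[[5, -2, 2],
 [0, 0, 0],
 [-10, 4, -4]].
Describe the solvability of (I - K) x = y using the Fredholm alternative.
(I - K) is singular (det(I - K) = 0, i.e. 1 ∈ sigma(K)). (I - K) x = y is solvable iff y ⊥ ker((I - K)^*) = span{(5, -2, 2)}, i.e. iff 5y_1 - 2y_2 + 2y_3 = 0. When solvable, the solutions are x = y + c·(1, 0, -2), c arbitrary (ker(I - K) = span{(1, 0, -2)}, dimension 1).

K has rank 1, so it is an outer product K = u v^T: every row of K is a multiple of one row vector. Reading off the entries, u = (1, 0, -2) and v = (5, -2, 2) (row i of K equals u_i·v^T). A rank-one matrix u v^T satisfies K u = u (v·u) and kills the (2)-dimensional subspace v^⊥, so its characteristic polynomial is lambda^2 (lambda - v·u) with v·u = tr K = 1. Hence the eigenvalues of I - K are 1 (multiplicity 2) and 1 - (1) = 0, so det(I - K) = 0. (Direct check: I - K =
[[-4, 2, -2],
 [0, 1, 0],
 [10, -4, 5]]
has determinant 0.) So 1 is an eigenvalue of K and (I - K) is not invertible. The finite-dimensional Fredholm alternative says: either (I - K) is invertible, or ker(I - K) ≠ {0} and then range(I - K) = ker((I - K)^*)^⊥, with dim ker(I - K) = dim ker((I - K)^*). We are in the second case, so we need both kernels. Kernel of I - K: (I - K) u = u - u (v·u) = u - u = 0, so ker(I - K) = span{u} = span{(1, 0, -2)} (it is exactly 1-dimensional because rank(I - K) = 2). Kernel of the adjoint: K is real, so (I - K)^* = I - K^T = I - v u^T, and (I - v u^T) v = v - v (u·v) = 0; hence ker((I - K)^*) = span{v} = span{(5, -2, 2)}. Therefore (I - K) x = y is solvable iff <y, v> = 0, i.e. iff 5y_1 - 2y_2 + 2y_3 = 0. When this holds, K y = u (v·y) = 0, so (I - K) y = y and x = y is a particular solution; the full solution set is the line x = y + c·u = y + c·(1, 0, -2), c ∈ C.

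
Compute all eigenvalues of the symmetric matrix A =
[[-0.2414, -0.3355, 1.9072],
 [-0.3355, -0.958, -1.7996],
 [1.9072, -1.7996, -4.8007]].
sigma(A) ≈ {-6, -1, 1}

A is real symmetric, so its spectrum consists of real eigenvalues. Expanding the characteristic polynomial of the displayed matrix gives
  det(λ I - A) = p(λ) = λ^3 + (6)λ^2 + (-1)λ + (-6).
Solving p(λ) = 0 yields eigenvalues ≈ -6, -1, 1. (A is shown rounded to 4 decimals, so these recover the underlying integer eigenvalues to within that precision.)
Verification: the trace of A = -6 equals the sum of eigenvalues -6, and det(A) ≈ 5.9996 matches the eigenvalue product 6.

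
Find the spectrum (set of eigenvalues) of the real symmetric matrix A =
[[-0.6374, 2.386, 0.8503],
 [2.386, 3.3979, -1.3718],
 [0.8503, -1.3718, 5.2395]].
sigma(A) ≈ {-2, 4, 6}

A is real symmetric, so its spectrum consists of real eigenvalues. Expanding the characteristic polynomial of the displayed matrix gives
  det(λ I - A) = p(λ) = λ^3 + (-8)λ^2 + (4)λ + (48).
Solving p(λ) = 0 yields eigenvalues ≈ -2, 4, 6. (A is shown rounded to 4 decimals, so these recover the underlying integer eigenvalues to within that precision.)
Verification: the trace of A = 8 equals the sum of eigenvalues 8, and det(A) ≈ -47.9998 matches the eigenvalue product -48.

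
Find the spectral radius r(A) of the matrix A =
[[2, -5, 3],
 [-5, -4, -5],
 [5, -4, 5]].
r(A) ≈ 10.6652

The eigenvalues of A are the roots of its characteristic polynomial. With M = A (coefficients from the trace, the sum of principal 2x2 minors, and det A):
  p(λ) = det(λ I - M) = λ^3 - 3λ^2 - 78λ - 40.
No integer candidate from the rational root theorem (±divisors of 40) is a root, so the roots are irrational. The cubic discriminant is Δ = 1736964 > 0, so there are three distinct real roots. p(-8) = -120 and p(-7) = 16 have opposite signs, so a root lies in (-8, -7); Newton's method refines it to λ ≈ -7.1399. p(-1) = 34 and p(0) = -40 have opposite signs, so a root lies in (-1, 0); Newton's method refines it to λ ≈ -0.5253. p(10) = -120 and p(11) = 70 have opposite signs, so a root lies in (10, 11); Newton's method refines it to λ ≈ 10.6652. Check (Vieta): the three roots sum to 3, matching tr M = 3.
Thus the eigenvalues (to 4 decimals) are -7.1399 (modulus 7.1399); -0.5253 (modulus 0.5253); 10.6652 (modulus 10.6652). The spectral radius is the largest modulus: r(A) ≈ 10.6652. (Cross-check: r(A) ≤ ||A||_2 ≈ 10.8513; equality holds whenever A is normal, though it can also hold for some non-normal A.)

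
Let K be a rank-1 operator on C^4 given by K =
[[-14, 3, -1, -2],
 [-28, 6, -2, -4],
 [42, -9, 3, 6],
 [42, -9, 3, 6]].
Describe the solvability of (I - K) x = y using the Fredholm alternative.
(I - K) is singular (det(I - K) = 0, i.e. 1 ∈ sigma(K)). (I - K) x = y is solvable iff y ⊥ ker((I - K)^*) = span{(-14, 3, -1, -2)}, i.e. iff -14y_1 + 3y_2 - y_3 - 2y_4 = 0. When solvable, the solutions are x = y + c·(1, 2, -3, -3), c arbitrary (ker(I - K) = span{(1, 2, -3, -3)}, dimension 1).

K has rank 1, so it is an outer product K = u v^T: every row of K is a multiple of one row vector. Reading off the entries, u = (1, 2, -3, -3) and v = (-14, 3, -1, -2) (row i of K equals u_i·v^T). A rank-one matrix u v^T satisfies K u = u (v·u) and kills the (3)-dimensional subspace v^⊥, so its characteristic polynomial is lambda^3 (lambda - v·u) with v·u = tr K = 1. Hence the eigenvalues of I - K are 1 (multiplicity 3) and 1 - (1) = 0, so det(I - K) = 0. (Direct check: I - K =
[[15, -3, 1, 2],
 [28, -5, 2, 4],
 [-42, 9, -2, -6],
 [-42, 9, -3, -5]]
has determinant 0.) So 1 is an eigenvalue of K and (I - K) is not invertible. The finite-dimensional Fredholm alternative says: either (I - K) is invertible, or ker(I - K) ≠ {0} and then range(I - K) = ker((I - K)^*)^⊥, with dim ker(I - K) = dim ker((I - K)^*). We are in the second case, so we need both kernels. Kernel of I - K: (I - K) u = u - u (v·u) = u - u = 0, so ker(I - K) = span{u} = span{(1, 2, -3, -3)} (it is exactly 1-dimensional because rank(I - K) = 3). Kernel of the adjoint: K is real, so (I - K)^* = I - K^T = I - v u^T, and (I - v u^T) v = v - v (u·v) = 0; hence ker((I - K)^*) = span{v} = span{(-14, 3, -1, -2)}. Therefore (I - K) x = y is solvable iff <y, v> = 0, i.e. iff -14y_1 + 3y_2 - y_3 - 2y_4 = 0. When this holds, K y = u (v·y) = 0, so (I - K) y = y and x = y is a particular solution; the full solution set is the line x = y + c·u = y + c·(1, 2, -3, -3), c ∈ C.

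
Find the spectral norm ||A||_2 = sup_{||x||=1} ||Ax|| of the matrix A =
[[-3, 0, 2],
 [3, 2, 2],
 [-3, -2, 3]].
||A||_2 ≈ 6.073 (= sqrt(largest eigenvalue of A^T A))

||A||_2 = sigma_max(A) = sqrt(lambda_max(A^T A)). Form the symmetric matrix M = A^T A =
[[27, 12, -9],
 [12, 8, -2],
 [-9, -2, 17]].
Its characteristic polynomial (trace, sum of principal 2x2 minors, determinant of M give the coefficients) is
  p(λ) = det(λ I - M) = λ^3 - 52λ^2 + 582λ - 900.
No integer candidate from the rational root theorem (±divisors of 900) is a root, so the roots are irrational. The cubic discriminant is Δ = 89578224 > 0, so there are three distinct real roots. p(1) = -369 and p(2) = 64 have opposite signs, so a root lies in (1, 2); Newton's method refines it to λ ≈ 1.8374. p(13) = 75 and p(14) = -200 have opposite signs, so a root lies in (13, 14); Newton's method refines it to λ ≈ 13.2813. p(36) = -684 and p(37) = 99 have opposite signs, so a root lies in (36, 37); Newton's method refines it to λ ≈ 36.8813. Check (Vieta): the three roots sum to 52, matching tr M = 52.
So the eigenvalues of A^T A are ≈ 1.8374, 13.2813, 36.8813 (all ≥ 0, as they must be for A^T A). The largest is λ_max ≈ 36.8813, hence ||A||_2 = sqrt(λ_max) ≈ 6.073.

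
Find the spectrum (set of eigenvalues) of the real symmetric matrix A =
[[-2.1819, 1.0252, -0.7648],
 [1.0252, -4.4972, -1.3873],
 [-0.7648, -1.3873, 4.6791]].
sigma(A) ≈ {-5, -2, 5}

A is real symmetric, so its spectrum consists of real eigenvalues. Expanding the characteristic polynomial of the displayed matrix gives
  det(λ I - A) = p(λ) = λ^3 + (2)λ^2 + (-25)λ + (-50).
Solving p(λ) = 0 yields eigenvalues ≈ -5, -2, 5. (A is shown rounded to 4 decimals, so these recover the underlying integer eigenvalues to within that precision.)
Verification: the trace of A = -2 equals the sum of eigenvalues -2, and det(A) ≈ 50.0008 matches the eigenvalue product 50.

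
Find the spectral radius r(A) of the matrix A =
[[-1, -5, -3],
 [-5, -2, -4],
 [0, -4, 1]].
r(A) ≈ 8.1564

The eigenvalues of A are the roots of its characteristic polynomial. With M = A (coefficients from the trace, the sum of principal 2x2 minors, and det A):
  p(λ) = det(λ I - M) = λ^3 + 2λ^2 - 42λ + 67.
No integer candidate from the rational root theorem (±divisors of 67) is a root, so the roots are irrational. The cubic discriminant is Δ = 78757 > 0, so there are three distinct real roots. p(-9) = -122 and p(-8) = 19 have opposite signs, so a root lies in (-9, -8); Newton's method refines it to λ ≈ -8.1564. p(1) = 28 and p(2) = -1 have opposite signs, so a root lies in (1, 2); Newton's method refines it to λ ≈ 1.9553. p(4) = -5 and p(5) = 32 have opposite signs, so a root lies in (4, 5); Newton's method refines it to λ ≈ 4.2012. Check (Vieta): the three roots sum to -2, matching tr M = -2.
Thus the eigenvalues (to 4 decimals) are -8.1564 (modulus 8.1564); 1.9553 (modulus 1.9553); 4.2012 (modulus 4.2012). The spectral radius is the largest modulus: r(A) ≈ 8.1564. (Cross-check: r(A) ≤ ||A||_2 ≈ 8.4367; equality holds whenever A is normal, though it can also hold for some non-normal A.)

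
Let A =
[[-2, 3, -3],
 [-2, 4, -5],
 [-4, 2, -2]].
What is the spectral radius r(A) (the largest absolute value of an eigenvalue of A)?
r(A) = (2 + sqrt(20))/2 ≈ 3.2361

The eigenvalues of A are the roots of its characteristic polynomial. With M = A (coefficients from the trace, the sum of principal 2x2 minors, and det A):
  p(λ) = det(λ I - M) = λ^3 - 8λ - 8.
By the rational root theorem any rational root is an integer divisor of 8. Testing λ = -2: p(-2) = -8 + 0 + 16 - 8 = 0, so λ = -2 is a root. Dividing out (λ + 2) leaves p(λ) = (λ + 2)(λ^2 - 2λ - 4). For λ^2 - 2λ - 4 the discriminant is 20. It is nonnegative but not a perfect square, so the roots are real and irrational: λ = (2 ± sqrt(20))/2 ≈ 3.2361, -1.2361.
Thus the eigenvalues (to 4 decimals) are 3.2361 (modulus 3.2361); -1.2361 (modulus 1.2361); -2 (modulus 2). The spectral radius is the largest modulus: r(A) = (2 + sqrt(20))/2 ≈ 3.2361. (Cross-check: r(A) ≤ ||A||_2 ≈ 9.1847; equality holds whenever A is normal, though it can also hold for some non-normal A.)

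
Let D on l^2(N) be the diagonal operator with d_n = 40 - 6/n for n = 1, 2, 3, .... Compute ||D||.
||D|| = 40

For a diagonal operator on l^2 with entries d_n, ||D|| = sup_n |d_n|. Here d_1 = 34, d_2 = 37, ..., and d_n = 40 - 6/n increases monotonically toward 40. All terms lie in [34, 40), so |d_n| = d_n and the supremum is the limit 40, which is not attained by any individual d_n. Hence ||D|| = 40.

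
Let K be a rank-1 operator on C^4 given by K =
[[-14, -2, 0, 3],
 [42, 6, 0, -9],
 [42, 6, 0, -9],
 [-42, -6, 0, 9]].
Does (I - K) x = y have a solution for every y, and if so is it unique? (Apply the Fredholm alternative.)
(I - K) is singular (det(I - K) = 0, i.e. 1 ∈ sigma(K)). (I - K) x = y is solvable iff y ⊥ ker((I - K)^*) = span{(-14, -2, 0, 3)}, i.e. iff -14y_1 - 2y_2 + 3y_4 = 0. When solvable, the solutions are x = y + c·(1, -3, -3, 3), c arbitrary (ker(I - K) = span{(1, -3, -3, 3)}, dimension 1).

K has rank 1, so it is an outer product K = u v^T: every row of K is a multiple of one row vector. Reading off the entries, u = (1, -3, -3, 3) and v = (-14, -2, 0, 3) (row i of K equals u_i·v^T). A rank-one matrix u v^T satisfies K u = u (v·u) and kills the (3)-dimensional subspace v^⊥, so its characteristic polynomial is lambda^3 (lambda - v·u) with v·u = tr K = 1. Hence the eigenvalues of I - K are 1 (multiplicity 3) and 1 - (1) = 0, so det(I - K) = 0. (Direct check: I - K =
[[15, 2, 0, -3],
 [-42, -5, 0, 9],
 [-42, -6, 1, 9],
 [42, 6, 0, -8]]
has determinant 0.) So 1 is an eigenvalue of K and (I - K) is not invertible. The finite-dimensional Fredholm alternative says: either (I - K) is invertible, or ker(I - K) ≠ {0} and then range(I - K) = ker((I - K)^*)^⊥, with dim ker(I - K) = dim ker((I - K)^*). We are in the second case, so we need both kernels. Kernel of I - K: (I - K) u = u - u (v·u) = u - u = 0, so ker(I - K) = span{u} = span{(1, -3, -3, 3)} (it is exactly 1-dimensional because rank(I - K) = 3). Kernel of the adjoint: K is real, so (I - K)^* = I - K^T = I - v u^T, and (I - v u^T) v = v - v (u·v) = 0; hence ker((I - K)^*) = span{v} = span{(-14, -2, 0, 3)}. Therefore (I - K) x = y is solvable iff <y, v> = 0, i.e. iff -14y_1 - 2y_2 + 3y_4 = 0. When this holds, K y = u (v·y) = 0, so (I - K) y = y and x = y is a particular solution; the full solution set is the line x = y + c·u = y + c·(1, -3, -3, 3), c ∈ C.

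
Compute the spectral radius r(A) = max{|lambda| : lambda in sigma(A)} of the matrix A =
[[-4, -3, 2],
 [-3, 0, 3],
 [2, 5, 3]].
r(A) ≈ 7.0107

The eigenvalues of A are the roots of its characteristic polynomial. With M = A (coefficients from the trace, the sum of principal 2x2 minors, and det A):
  p(λ) = det(λ I - M) = λ^3 + λ^2 - 40λ + 15.
No integer candidate from the rational root theorem (±divisors of 15) is a root, so the roots are irrational. The cubic discriminant is Δ = 240665 > 0, so there are three distinct real roots. p(-8) = -113 and p(-7) = 1 have opposite signs, so a root lies in (-8, -7); Newton's method refines it to λ ≈ -7.0107. p(0) = 15 and p(1) = -23 have opposite signs, so a root lies in (0, 1); Newton's method refines it to λ ≈ 0.38. p(5) = -35 and p(6) = 27 have opposite signs, so a root lies in (5, 6); Newton's method refines it to λ ≈ 5.6307. Check (Vieta): the three roots sum to -1, matching tr M = -1.
Thus the eigenvalues (to 4 decimals) are -7.0107 (modulus 7.0107); 0.38 (modulus 0.38); 5.6307 (modulus 5.6307). The spectral radius is the largest modulus: r(A) ≈ 7.0107. (Cross-check: r(A) ≤ ||A||_2 ≈ 7.325; equality holds whenever A is normal, though it can also hold for some non-normal A.)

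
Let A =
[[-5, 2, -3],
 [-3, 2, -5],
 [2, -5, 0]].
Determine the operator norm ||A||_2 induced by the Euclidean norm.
||A||_2 ≈ 9.1563 (= sqrt(largest eigenvalue of A^T A))

||A||_2 = sigma_max(A) = sqrt(lambda_max(A^T A)). Form the symmetric matrix M = A^T A =
[[38, -26, 30],
 [-26, 33, -16],
 [30, -16, 34]].
Its characteristic polynomial (trace, sum of principal 2x2 minors, determinant of M give the coefficients) is
  p(λ) = det(λ I - M) = λ^3 - 105λ^2 + 1836λ - 5184.
No integer candidate from the rational root theorem (±divisors of 5184) is a root, so the roots are irrational. The cubic discriminant is Δ = 5666849424 > 0, so there are three distinct real roots. p(3) = -594 and p(4) = 544 have opposite signs, so a root lies in (3, 4); Newton's method refines it to λ ≈ 3.5012. p(17) = 596 and p(18) = -324 have opposite signs, so a root lies in (17, 18); Newton's method refines it to λ ≈ 17.6606. p(83) = -4354 and p(84) = 864 have opposite signs, so a root lies in (83, 84); Newton's method refines it to λ ≈ 83.8382. Check (Vieta): the three roots sum to 105, matching tr M = 105.
So the eigenvalues of A^T A are ≈ 3.5012, 17.6606, 83.8382 (all ≥ 0, as they must be for A^T A). The largest is λ_max ≈ 83.8382, hence ||A||_2 = sqrt(λ_max) ≈ 9.1563.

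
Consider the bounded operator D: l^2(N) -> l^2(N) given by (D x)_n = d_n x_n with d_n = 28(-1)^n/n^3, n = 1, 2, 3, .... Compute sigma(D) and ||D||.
sigma(D) = {28(-1)^n/n^3 : n ≥ 1} ∪ {0}; ||D|| = 28

A bounded diagonal operator on l^2 with diagonal entries d_n has spectrum equal to the closure of {d_n : n ≥ 1}: every d_n is an eigenvalue (with eigenvector e_n), so {d_n} ⊂ sigma(D); the spectrum is closed, so its closure is too; and for lambda not in the closure, (D - lambda I) has bounded inverse (the diagonal entries 1/(d_n - lambda) are bounded). For our sequence d_n = 28(-1)^n/n^3, n = 1, 2, 3, ...:
  - {d_n} = {28(-1)^n/n^3 : n ≥ 1}; the only limit point is 0
  - closure = {28(-1)^n/n^3 : n ≥ 1} ∪ {0}
For the norm: a diagonal operator has ||D|| = sup_n |d_n|. Here |d_n| = 28/n^3 is decreasing, so sup_n |d_n| = |d_1| = 28. So ||D|| = 28.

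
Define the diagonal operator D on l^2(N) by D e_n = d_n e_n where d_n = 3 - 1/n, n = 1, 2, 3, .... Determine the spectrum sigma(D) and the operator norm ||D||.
sigma(D) = {3 - 1/n : n ≥ 1} ∪ {3}; ||D|| = 3

A bounded diagonal operator on l^2 with diagonal entries d_n has spectrum equal to the closure of {d_n : n ≥ 1}: every d_n is an eigenvalue (with eigenvector e_n), so {d_n} ⊂ sigma(D); the spectrum is closed, so its closure is too; and for lambda not in the closure, (D - lambda I) has bounded inverse (the diagonal entries 1/(d_n - lambda) are bounded). For our sequence d_n = 3 - 1/n, n = 1, 2, 3, ...:
  - {d_n} = {3 - 1/n : n ≥ 1}; the only limit point is 3
  - closure = {3 - 1/n : n ≥ 1} ∪ {3}
For the norm: a diagonal operator has ||D|| = sup_n |d_n|. Here d_n = 3 - 1/n increases monotonically from d_1 = 2 toward 3, with all terms in [2, 3); so sup_n |d_n| = 3 (the supremum is the limit, not attained). So ||D|| = 3.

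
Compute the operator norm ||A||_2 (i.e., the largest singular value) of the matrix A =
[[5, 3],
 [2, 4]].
||A||_2 = sqrt((54 + sqrt(2132))/2) ≈ 7.0772 (= sqrt(largest eigenvalue of A^T A))

||A||_2 = sigma_max(A) = sqrt(lambda_max(A^T A)). Form the symmetric matrix M = A^T A =
[[29, 23],
 [23, 25]].
Its characteristic polynomial (trace, determinant of M give the coefficients) is
  p(λ) = det(λ I - M) = λ^2 - 54λ + 196.
For λ^2 - 54λ + 196 the discriminant is 2132. It is nonnegative but not a perfect square, so the roots are real and irrational: λ = (54 ± sqrt(2132))/2 ≈ 50.0868, 3.9132.
So the eigenvalues of A^T A are ≈ 3.9132, 50.0868 (all ≥ 0, as they must be for A^T A). The largest is λ_max = (54 + sqrt(2132))/2 ≈ 50.0868, hence ||A||_2 = sqrt(λ_max) = sqrt((54 + sqrt(2132))/2) ≈ 7.0772.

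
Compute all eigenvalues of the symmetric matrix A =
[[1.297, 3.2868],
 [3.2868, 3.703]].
sigma(A) ≈ {-1, 6}

A is real symmetric, so its spectrum consists of real eigenvalues. Expanding the characteristic polynomial of the displayed matrix gives
  det(λ I - A) = p(λ) = λ^2 + (-5)λ + (-6).
Solving p(λ) = 0 yields eigenvalues ≈ -1, 6. (A is shown rounded to 4 decimals, so these recover the underlying integer eigenvalues to within that precision.)
Verification: the trace of A = 5 equals the sum of eigenvalues 5, and det(A) ≈ -6.0003 matches the eigenvalue product -6.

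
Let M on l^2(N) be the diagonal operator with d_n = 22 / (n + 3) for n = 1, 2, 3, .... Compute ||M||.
||M|| = 11/2 (attained at n = 1)

For M diagonal, ||M|| = sup_n |d_n| = sup_n 22/(n + 3). This is positive and strictly decreasing in n, so the supremum is attained at n = 1: d_1 = 22/(1 + 3) = 11/2. Hence ||M|| = 11/2.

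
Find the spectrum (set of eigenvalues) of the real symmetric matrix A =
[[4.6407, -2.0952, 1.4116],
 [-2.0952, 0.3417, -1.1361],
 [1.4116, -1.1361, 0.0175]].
sigma(A) ≈ {-1, 0, 6}

A is real symmetric, so its spectrum consists of real eigenvalues. Expanding the characteristic polynomial of the displayed matrix gives
  det(λ I - A) = p(λ) = λ^3 + (-5)λ^2 + (-6)λ + (0).
Solving p(λ) = 0 yields eigenvalues ≈ -1, 0, 6. (A is shown rounded to 4 decimals, so these recover the underlying integer eigenvalues to within that precision.)
Verification: the trace of A = 5 equals the sum of eigenvalues 5, and det(A) ≈ 0.0004 matches the eigenvalue product 0.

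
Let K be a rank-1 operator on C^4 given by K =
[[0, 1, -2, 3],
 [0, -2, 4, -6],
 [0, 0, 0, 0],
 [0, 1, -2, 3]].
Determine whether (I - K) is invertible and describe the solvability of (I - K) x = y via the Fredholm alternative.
(I - K) is singular (det(I - K) = 0, i.e. 1 ∈ sigma(K)). (I - K) x = y is solvable iff y ⊥ ker((I - K)^*) = span{(0, 1, -2, 3)}, i.e. iff y_2 - 2y_3 + 3y_4 = 0. When solvable, the solutions are x = y + c·(1, -2, 0, 1), c arbitrary (ker(I - K) = span{(1, -2, 0, 1)}, dimension 1).

K has rank 1, so it is an outer product K = u v^T: every row of K is a multiple of one row vector. Reading off the entries, u = (1, -2, 0, 1) and v = (0, 1, -2, 3) (row i of K equals u_i·v^T). A rank-one matrix u v^T satisfies K u = u (v·u) and kills the (3)-dimensional subspace v^⊥, so its characteristic polynomial is lambda^3 (lambda - v·u) with v·u = tr K = 1. Hence the eigenvalues of I - K are 1 (multiplicity 3) and 1 - (1) = 0, so det(I - K) = 0. (Direct check: I - K =
[[1, -1, 2, -3],
 [0, 3, -4, 6],
 [0, 0, 1, 0],
 [0, -1, 2, -2]]
has determinant 0.) So 1 is an eigenvalue of K and (I - K) is not invertible. The finite-dimensional Fredholm alternative says: either (I - K) is invertible, or ker(I - K) ≠ {0} and then range(I - K) = ker((I - K)^*)^⊥, with dim ker(I - K) = dim ker((I - K)^*). We are in the second case, so we need both kernels. Kernel of I - K: (I - K) u = u - u (v·u) = u - u = 0, so ker(I - K) = span{u} = span{(1, -2, 0, 1)} (it is exactly 1-dimensional because rank(I - K) = 3). Kernel of the adjoint: K is real, so (I - K)^* = I - K^T = I - v u^T, and (I - v u^T) v = v - v (u·v) = 0; hence ker((I - K)^*) = span{v} = span{(0, 1, -2, 3)}. Therefore (I - K) x = y is solvable iff <y, v> = 0, i.e. iff y_2 - 2y_3 + 3y_4 = 0. When this holds, K y = u (v·y) = 0, so (I - K) y = y and x = y is a particular solution; the full solution set is the line x = y + c·u = y + c·(1, -2, 0, 1), c ∈ C.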